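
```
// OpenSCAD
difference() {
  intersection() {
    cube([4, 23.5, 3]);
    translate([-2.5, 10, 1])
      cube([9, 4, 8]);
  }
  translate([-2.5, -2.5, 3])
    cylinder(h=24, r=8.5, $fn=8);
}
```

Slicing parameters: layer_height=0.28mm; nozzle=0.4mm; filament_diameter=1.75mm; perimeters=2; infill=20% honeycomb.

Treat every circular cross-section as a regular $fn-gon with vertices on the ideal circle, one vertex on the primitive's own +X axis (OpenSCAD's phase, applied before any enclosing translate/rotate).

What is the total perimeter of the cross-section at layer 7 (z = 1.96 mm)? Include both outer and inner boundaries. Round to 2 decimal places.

At z = 1.96 mm: the cube (footprint 4×23.5) is included at this height (perimeter 55.00 mm); the cube at (-2.5, 10) is present — its section is the full 9×4 rectangle (perimeter 26.00 mm); Keeping only the common overlap: the 9×4 cube at (-2.5, 10) partially overlaps the 4×23.5 cube; clipping to the common part keeps 16.00 mm² — boundary = 16.00 mm; the cylinder at (-2.5, -2.5) does not reach this height (z outside [3, 27]); Subtracting the remaining from the first: none of the subtracted shapes is present at this height, so the result so far is unchanged — boundary = 16.00 mm. Overall, the cross-section is a single solid region. Total boundary length (outer) = 16.00 mm.

16.00 mm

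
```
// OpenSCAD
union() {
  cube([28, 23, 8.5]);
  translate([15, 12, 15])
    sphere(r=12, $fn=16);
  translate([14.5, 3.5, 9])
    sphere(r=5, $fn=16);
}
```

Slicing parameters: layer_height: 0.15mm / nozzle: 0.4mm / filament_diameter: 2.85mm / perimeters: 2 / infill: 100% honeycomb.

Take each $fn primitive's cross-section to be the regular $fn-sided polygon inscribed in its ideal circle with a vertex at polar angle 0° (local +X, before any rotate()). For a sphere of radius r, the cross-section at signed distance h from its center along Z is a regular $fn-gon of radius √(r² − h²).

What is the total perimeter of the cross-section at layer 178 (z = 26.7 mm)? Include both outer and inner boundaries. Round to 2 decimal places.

16.65 mm

At z = 26.7 mm: the cube is absent (z outside [0, 8.5]); the sphere at (15, 12): section is a regular 16-gon, circumradius = √(r²−h²) = √(12²−11.7²) = 2.666 (perimeter = 2·16·2.666·sin(180°/16) = 16.65 mm); the sphere at (14.5, 3.5) is not intersected at this z (|z−center|=17.700 > r=5); Taking the union: only the r=12 sphere at (15, 12) is present, so the union is just that shape — boundary = 16.65 mm. Overall, the cross-section is a single solid region. Total boundary length (outer) = 16.65 mm.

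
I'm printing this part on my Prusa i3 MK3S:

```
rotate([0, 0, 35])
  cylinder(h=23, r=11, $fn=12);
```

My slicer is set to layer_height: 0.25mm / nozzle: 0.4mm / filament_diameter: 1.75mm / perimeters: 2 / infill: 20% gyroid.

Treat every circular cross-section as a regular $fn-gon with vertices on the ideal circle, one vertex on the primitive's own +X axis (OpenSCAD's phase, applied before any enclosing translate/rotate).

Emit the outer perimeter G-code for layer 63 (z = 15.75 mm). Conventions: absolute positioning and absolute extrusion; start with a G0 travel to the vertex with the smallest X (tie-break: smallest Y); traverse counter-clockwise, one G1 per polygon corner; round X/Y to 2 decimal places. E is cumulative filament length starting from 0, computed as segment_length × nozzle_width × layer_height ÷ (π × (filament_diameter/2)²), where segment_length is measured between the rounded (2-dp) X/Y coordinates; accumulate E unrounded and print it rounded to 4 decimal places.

G0 X-10.96 Y-0.96 Z15.75
G1 X-9.01 Y-6.31 E0.2367
G1 X-4.65 Y-9.97 E0.4734
G1 X0.96 Y-10.96 E0.7103
G1 X6.31 Y-9.01 E0.9470
G1 X9.97 Y-4.65 E1.1837
G1 X10.96 Y0.96 E1.4205
G1 X9.01 Y6.31 E1.6572
G1 X4.65 Y9.97 E1.8939
G1 X-0.96 Y10.96 E2.1308
G1 X-6.31 Y9.01 E2.3675
G1 X-9.97 Y4.65 E2.6042
G1 X-10.96 Y-0.96 E2.8410

At z = 15.75 mm: the r=11 cylinder contributes a regular 12-gon of circumradius 11; (rotated 35° about Z; rotation is an isometry so areas/perimeters/island counts are preserved). The outline is a single polygon with 12 vertices. Extrusion per mm of travel: 0.4 × 0.25 / (π × 0.875²) = 0.041575. Accumulating E over each segment gives final E = 2.8410.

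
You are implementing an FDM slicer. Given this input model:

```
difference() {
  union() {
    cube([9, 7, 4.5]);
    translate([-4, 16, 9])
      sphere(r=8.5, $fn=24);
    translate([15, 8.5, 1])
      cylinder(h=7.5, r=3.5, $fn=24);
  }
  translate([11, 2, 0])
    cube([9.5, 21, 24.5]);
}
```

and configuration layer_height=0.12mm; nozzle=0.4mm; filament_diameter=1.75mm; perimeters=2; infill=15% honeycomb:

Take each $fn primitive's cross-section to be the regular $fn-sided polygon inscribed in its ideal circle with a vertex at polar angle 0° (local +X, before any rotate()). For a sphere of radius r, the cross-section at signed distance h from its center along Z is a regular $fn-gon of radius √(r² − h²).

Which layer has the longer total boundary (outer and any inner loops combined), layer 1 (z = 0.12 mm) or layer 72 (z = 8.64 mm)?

Layer 1 (z = 0.12): the 9×7 cube contributes its full rectangle (perimeter 32.00 mm); the sphere at (-4, 16) is not intersected at this z (|z−center|=8.880 > r=8.5); the cylinder at (15, 8.5) does not reach this height (z outside [1, 8.5]); Taking the union: only the 9×7 cube is present, so the union is just that shape — boundary = 32.00 mm; the cube at (11, 2) is present — its section is the full 9.5×21 rectangle (perimeter 61.00 mm); Subtracting the remaining from the first: starting from the result so far, the 9.5×21 cube at (11, 2) misses the remaining region (no effect) — boundary = 32.00 mm. So its perimeter = 32.00 mm. Layer 72 (z = 8.64): the cube is not intersected at this z (z outside [0, 4.5]); the r=8.5 sphere at (-4, 16) slices to a regular 24-gon of circumradius 8.492 (√(r²−h²) with h=0.36 from center) (perimeter = 2·24·8.492·sin(180°/24) = 53.21 mm); the cylinder at (15, 8.5) does not reach this height (z outside [1, 8.5]); Combining (union): only the r=8.5 sphere at (-4, 16) is present, so the union is just that shape — boundary = 53.21 mm; the cube at (11, 2) is present — its section is the full 9.5×21 rectangle (perimeter 61.00 mm); Taking the first minus the rest: starting from the result so far, the 9.5×21 cube at (11, 2) misses the remaining region (no effect) — boundary = 53.21 mm. So its perimeter = 53.21 mm. Layer 72 is larger (53.21 vs 32.00 mm).

layer 72 (z = 8.64 mm)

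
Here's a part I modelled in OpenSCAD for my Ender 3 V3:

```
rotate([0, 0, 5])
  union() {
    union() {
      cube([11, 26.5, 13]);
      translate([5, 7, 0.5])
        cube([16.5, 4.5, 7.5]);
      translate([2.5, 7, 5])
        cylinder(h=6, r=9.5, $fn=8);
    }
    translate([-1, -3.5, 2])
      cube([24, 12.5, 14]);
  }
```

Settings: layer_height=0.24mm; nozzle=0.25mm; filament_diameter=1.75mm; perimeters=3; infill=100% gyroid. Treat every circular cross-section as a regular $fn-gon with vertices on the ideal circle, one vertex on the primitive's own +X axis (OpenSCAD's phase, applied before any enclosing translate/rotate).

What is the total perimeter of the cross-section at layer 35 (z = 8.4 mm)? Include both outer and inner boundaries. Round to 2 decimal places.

112.94 mm

At z = 8.4 mm: the cube is present — its section is the full 11×26.5 rectangle (perimeter 75.00 mm); the cube at (5, 7) is absent (z outside [0.5, 8]); the r=9.5 cylinder at (2.5, 7) gives a regular 8-gon of circumradius 9.5 (constant along its height) (perimeter = 2·8·9.500·sin(180°/8) = 58.17 mm); Combining (union): the regions partially overlap (shared area 157.63 mm²), so the edge portions inside another operand are dropped and the merged outline is re-measured after clipping — boundary = 84.31 mm; the cube at (-1, -3.5) is present — its section is the full 24×12.5 rectangle (perimeter 73.00 mm); Merging all regions: the regions partially overlap (shared area 124.14 mm²), so the edge portions inside another operand are dropped and the merged outline is re-measured after clipping — boundary = 112.94 mm; (rotated 5° about Z; rotation is an isometry so areas/perimeters/island counts are preserved). Overall, the cross-section is a single solid region. Total boundary length (outer) = 112.94 mm.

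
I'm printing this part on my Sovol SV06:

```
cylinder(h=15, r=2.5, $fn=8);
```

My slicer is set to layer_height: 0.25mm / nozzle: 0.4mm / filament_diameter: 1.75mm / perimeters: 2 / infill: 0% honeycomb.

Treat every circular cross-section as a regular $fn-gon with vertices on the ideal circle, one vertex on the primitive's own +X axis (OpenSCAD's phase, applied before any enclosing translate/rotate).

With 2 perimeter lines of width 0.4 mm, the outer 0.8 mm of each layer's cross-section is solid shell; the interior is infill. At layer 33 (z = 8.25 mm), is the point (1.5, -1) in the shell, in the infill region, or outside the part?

At z = 8.25 mm: the cylinder: section is a regular 8-gon, circumradius r=2.5. Overall, the cross-section is a single solid region. The nearest boundary edge runs (1.77, -1.77)→(2.50, 0.00); distance from the point to it = 0.54 mm. The point is inside the cross-section, 0.54 mm from the nearest boundary — within the 0.8 mm shell band (2 × 0.4).

shell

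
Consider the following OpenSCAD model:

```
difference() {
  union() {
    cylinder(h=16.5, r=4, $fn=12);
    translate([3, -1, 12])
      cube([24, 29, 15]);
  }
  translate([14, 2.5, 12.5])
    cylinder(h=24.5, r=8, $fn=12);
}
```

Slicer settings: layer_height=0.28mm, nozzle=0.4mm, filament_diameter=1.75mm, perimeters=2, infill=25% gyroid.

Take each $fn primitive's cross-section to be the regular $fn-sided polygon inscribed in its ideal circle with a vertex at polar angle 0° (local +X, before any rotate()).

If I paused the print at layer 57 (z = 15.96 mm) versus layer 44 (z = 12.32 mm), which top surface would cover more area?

layer 44 (z = 12.32 mm)

Layer 57 (z = 15.96): the cylinder: section is a regular 12-gon, circumradius r=4 (area = (12/2)·4.000²·sin(360°/12) = 48.00 mm²); the 24×29 cube at (3, -1) contributes its full rectangle (area 696.00 mm²); Merging all regions: the regions partially overlap — summed areas 744.00 mm² minus the doubly-counted overlap 2.44 mm² gives 741.56 mm² — area = 741.56 mm²; the r=8 cylinder at (14, 2.5) contributes a regular 12-gon of circumradius 8 (area = (12/2)·8.000²·sin(360°/12) = 192.00 mm²); Subtracting the remaining from the first: starting from that combined region (741.56 mm²), the r=8 cylinder at (14, 2.5) partially overlaps it — only the 148.72 mm² overlap (of its 192.00 mm²) is removed, clipping the outline — area = 592.84 mm². So its area = 592.84 mm². Layer 44 (z = 12.32): the r=4 cylinder contributes a regular 12-gon of circumradius 4 (area = (12/2)·4.000²·sin(360°/12) = 48.00 mm²); the cube at (3, -1) is present — its section is the full 24×29 rectangle (area 696.00 mm²); Taking the union: the regions partially overlap — summed areas 744.00 mm² minus the doubly-counted overlap 2.44 mm² gives 741.56 mm² — area = 741.56 mm²; the cylinder at (14, 2.5) is not intersected at this z (z outside [12.5, 37]); After the difference (first − rest): none of the subtracted shapes is present at this height, so that combined region is unchanged — area = 741.56 mm². So its area = 741.56 mm². Layer 44 is larger (741.56 vs 592.84 mm²).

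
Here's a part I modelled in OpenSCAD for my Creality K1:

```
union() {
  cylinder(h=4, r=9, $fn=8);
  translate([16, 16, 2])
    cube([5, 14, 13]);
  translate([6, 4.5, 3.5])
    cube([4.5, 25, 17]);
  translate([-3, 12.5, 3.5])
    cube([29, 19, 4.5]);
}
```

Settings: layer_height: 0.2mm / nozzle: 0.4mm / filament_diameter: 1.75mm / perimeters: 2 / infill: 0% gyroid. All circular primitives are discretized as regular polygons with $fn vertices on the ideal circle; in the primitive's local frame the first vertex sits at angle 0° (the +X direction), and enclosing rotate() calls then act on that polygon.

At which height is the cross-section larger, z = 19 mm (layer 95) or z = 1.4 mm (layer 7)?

Layer 95 (z = 19): the cylinder is not intersected at this z (z outside [0, 4]); the cube at (16, 16) is not intersected at this z (z outside [2, 15]); the 4.5×25 cube at (6, 4.5) contributes its full rectangle (area 112.50 mm²); the cube at (-3, 12.5) is absent (z outside [3.5, 8]); Combining (union): only the 4.5×25 cube at (6, 4.5) is present, so the union is just that shape — area = 112.50 mm². So its area = 112.50 mm². Layer 7 (z = 1.4): the r=9 cylinder contributes a regular 8-gon of circumradius 9 (area = (8/2)·9.000²·sin(360°/8) = 229.10 mm²); the cube at (16, 16) is absent (z outside [2, 15]); the cube at (6, 4.5) is absent (z outside [3.5, 20.5]); the cube at (-3, 12.5) is not intersected at this z (z outside [3.5, 8]); Combining (union): only the r=9 cylinder is present, so the union is just that shape — area = 229.10 mm². So its area = 229.10 mm². Layer 7 is larger (229.10 vs 112.50 mm²).

layer 7 (z = 1.4 mm)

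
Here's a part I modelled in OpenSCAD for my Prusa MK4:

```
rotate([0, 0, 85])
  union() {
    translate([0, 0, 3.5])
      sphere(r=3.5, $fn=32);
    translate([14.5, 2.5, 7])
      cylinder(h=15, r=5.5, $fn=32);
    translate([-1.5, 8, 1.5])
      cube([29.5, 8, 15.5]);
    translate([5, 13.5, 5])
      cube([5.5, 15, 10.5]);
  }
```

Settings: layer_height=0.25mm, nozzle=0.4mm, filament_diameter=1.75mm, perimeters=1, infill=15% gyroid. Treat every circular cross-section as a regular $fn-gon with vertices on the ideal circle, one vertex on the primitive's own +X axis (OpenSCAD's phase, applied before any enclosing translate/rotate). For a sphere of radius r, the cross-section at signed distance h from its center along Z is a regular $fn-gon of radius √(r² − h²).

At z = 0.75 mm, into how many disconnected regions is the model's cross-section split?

1

At z = 0.75 mm: the r=3.5 sphere contributes a regular 32-gon of circumradius √(3.5²−2.75²) = 2.165; the cylinder at (14.5, 2.5) is not intersected at this z (z outside [7, 22]); the cube at (-1.5, 8) is not intersected at this z (z outside [1.5, 17]); the cube at (5, 13.5) is absent (z outside [5, 15.5]); Combining (union): only the r=3.5 sphere is present, so the union is just that shape — 1 connected region; (rotated 85° about Z; rotation is an isometry so areas/perimeters/island counts are preserved). The result has 1 disconnected region.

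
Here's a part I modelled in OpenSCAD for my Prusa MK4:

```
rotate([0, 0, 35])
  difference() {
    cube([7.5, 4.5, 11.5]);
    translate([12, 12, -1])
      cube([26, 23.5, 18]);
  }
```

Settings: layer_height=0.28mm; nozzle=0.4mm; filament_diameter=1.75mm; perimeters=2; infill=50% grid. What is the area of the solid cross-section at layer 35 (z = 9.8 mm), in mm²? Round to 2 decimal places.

33.75 mm²

At z = 9.8 mm: the cube (footprint 7.5×4.5) is included at this height (area 33.75 mm²); the 26×23.5 cube at (12, 12) contributes its full rectangle (area 611.00 mm²); After the difference (first − rest): starting from the 7.5×4.5 cube (33.75 mm²), the 26×23.5 cube at (12, 12) misses the remaining region (no effect) — area = 33.75 mm²; (whole slice rotated 35° about Z — lengths, areas and connectivity unchanged). Overall, the cross-section is a single solid region. Net area = 33.75 mm².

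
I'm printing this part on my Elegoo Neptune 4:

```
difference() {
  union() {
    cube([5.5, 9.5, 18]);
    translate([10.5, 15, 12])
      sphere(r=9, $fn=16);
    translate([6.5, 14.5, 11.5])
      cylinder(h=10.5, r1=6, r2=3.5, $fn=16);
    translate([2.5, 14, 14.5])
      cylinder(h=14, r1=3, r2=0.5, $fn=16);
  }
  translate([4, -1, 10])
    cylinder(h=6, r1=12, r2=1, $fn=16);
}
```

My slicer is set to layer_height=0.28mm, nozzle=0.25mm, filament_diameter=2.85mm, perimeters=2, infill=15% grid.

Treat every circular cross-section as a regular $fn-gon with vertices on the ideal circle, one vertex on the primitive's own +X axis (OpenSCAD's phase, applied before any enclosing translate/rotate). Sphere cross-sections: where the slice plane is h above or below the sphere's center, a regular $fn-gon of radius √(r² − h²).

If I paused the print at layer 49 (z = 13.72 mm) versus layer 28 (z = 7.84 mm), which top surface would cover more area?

Layer 49 (z = 13.72): the 5.5×9.5 cube contributes its full rectangle (area 52.25 mm²); the sphere at (10.5, 15): section is a regular 16-gon, circumradius = √(r²−h²) = √(9²−1.72²) = 8.834 (area = (16/2)·8.834²·sin(360°/16) = 238.92 mm²); the cone at (6.5, 14.5) contributes a regular 16-gon of circumradius 5.471 (interpolated between r1=6 and r2=3.5 at t=0.211) (area = (16/2)·5.471²·sin(360°/16) = 91.65 mm²); the cone at (2.5, 14) is absent (z outside [14.5, 28.5]); Taking the union: the regions partially overlap — summed areas 382.82 mm² minus the doubly-counted overlap 89.38 mm² gives 293.44 mm² — area = 293.44 mm²; the cone at (4, -1) (r1=12→r2=1) has section circumradius 5.180 here — a regular 16-gon (area = (16/2)·5.180²·sin(360°/16) = 82.15 mm²); After the difference (first − rest): starting from that combined region (293.44 mm²), the cone at (4, -1) partially overlaps it — only the 20.17 mm² overlap (of its 82.15 mm²) is removed, clipping the outline — area = 273.27 mm². So its area = 273.27 mm². Layer 28 (z = 7.84): the cube (footprint 5.5×9.5) is included at this height (area 52.25 mm²); the sphere at (10.5, 15): section is a regular 16-gon, circumradius = √(r²−h²) = √(9²−4.16²) = 7.981 (area = (16/2)·7.981²·sin(360°/16) = 195.00 mm²); the cone at (6.5, 14.5) is absent (z outside [11.5, 22]); the cone at (2.5, 14) does not reach this height (z outside [14.5, 28.5]); Taking the union: the regions partially overlap — summed areas 247.25 mm² minus the doubly-counted overlap 0.24 mm² gives 247.01 mm² — area = 247.01 mm²; the cone at (4, -1) does not reach this height (z outside [10, 16]); Subtracting the remaining from the first: none of the subtracted shapes is present at this height, so the result so far is unchanged — area = 247.01 mm². So its area = 247.01 mm². Layer 49 is larger (273.27 vs 247.01 mm²).

layer 49 (z = 13.72 mm)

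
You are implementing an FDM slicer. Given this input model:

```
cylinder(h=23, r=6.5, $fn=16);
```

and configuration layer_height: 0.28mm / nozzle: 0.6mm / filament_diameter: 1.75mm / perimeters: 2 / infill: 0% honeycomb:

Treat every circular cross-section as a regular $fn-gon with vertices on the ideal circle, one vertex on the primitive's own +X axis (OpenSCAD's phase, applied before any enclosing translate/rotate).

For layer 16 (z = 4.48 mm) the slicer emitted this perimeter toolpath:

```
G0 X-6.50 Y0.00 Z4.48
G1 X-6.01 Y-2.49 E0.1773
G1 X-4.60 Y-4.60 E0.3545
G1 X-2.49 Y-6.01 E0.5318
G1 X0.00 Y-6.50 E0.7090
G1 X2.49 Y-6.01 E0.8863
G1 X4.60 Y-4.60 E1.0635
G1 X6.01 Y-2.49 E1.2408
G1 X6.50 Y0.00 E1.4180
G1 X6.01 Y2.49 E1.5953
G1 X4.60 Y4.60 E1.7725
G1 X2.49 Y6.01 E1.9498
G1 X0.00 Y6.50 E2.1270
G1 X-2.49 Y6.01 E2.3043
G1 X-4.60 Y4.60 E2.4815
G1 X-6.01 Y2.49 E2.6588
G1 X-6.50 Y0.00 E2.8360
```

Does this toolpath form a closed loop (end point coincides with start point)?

Start point (G0): (-6.50, 0.00). End point (last G1): the path returns to the start — closed.

yes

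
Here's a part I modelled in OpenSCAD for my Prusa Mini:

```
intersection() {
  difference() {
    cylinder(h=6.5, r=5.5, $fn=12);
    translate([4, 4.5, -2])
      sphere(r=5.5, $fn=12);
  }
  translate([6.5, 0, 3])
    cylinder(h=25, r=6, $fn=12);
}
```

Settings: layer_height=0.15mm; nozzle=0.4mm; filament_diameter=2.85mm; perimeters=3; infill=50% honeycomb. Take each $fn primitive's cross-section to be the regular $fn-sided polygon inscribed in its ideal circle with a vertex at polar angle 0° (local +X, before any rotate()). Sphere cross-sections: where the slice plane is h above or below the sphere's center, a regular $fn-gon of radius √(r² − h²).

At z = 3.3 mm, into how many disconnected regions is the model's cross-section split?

1

At z = 3.3 mm: the cylinder: section is a regular 12-gon, circumradius r=5.5; the r=5.5 sphere at (4, 4.5) slices to a regular 12-gon of circumradius 1.470 (√(r²−h²) with h=5.3 from center); Subtracting the remaining from the first: starting from the r=5.5 cylinder, the r=5.5 sphere at (4, 4.5) partially overlaps it — only the 1.31 mm² overlap (of its 6.48 mm²) is removed, clipping the outline — 1 connected region; the r=6 cylinder at (6.5, 0) contributes a regular 12-gon of circumradius 6; Taking the intersection: the r=6 cylinder at (6.5, 0) partially overlaps that combined region; clipping to the common part keeps 29.07 mm² — 1 connected region. The result has 1 disconnected region.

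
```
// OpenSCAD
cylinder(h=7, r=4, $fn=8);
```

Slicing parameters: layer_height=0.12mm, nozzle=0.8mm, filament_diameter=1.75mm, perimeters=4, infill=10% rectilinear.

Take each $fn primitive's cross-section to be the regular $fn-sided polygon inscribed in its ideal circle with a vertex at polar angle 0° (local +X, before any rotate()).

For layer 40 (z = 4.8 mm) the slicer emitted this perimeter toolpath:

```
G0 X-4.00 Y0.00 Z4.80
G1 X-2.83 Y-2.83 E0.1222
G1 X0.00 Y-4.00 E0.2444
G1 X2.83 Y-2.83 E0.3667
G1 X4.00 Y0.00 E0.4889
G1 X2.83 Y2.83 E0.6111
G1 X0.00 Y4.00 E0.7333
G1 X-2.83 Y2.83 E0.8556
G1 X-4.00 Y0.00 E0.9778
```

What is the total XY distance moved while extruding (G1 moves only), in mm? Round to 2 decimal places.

Sum the Euclidean lengths of each G1 segment: total = 24.50 mm.

24.50 mm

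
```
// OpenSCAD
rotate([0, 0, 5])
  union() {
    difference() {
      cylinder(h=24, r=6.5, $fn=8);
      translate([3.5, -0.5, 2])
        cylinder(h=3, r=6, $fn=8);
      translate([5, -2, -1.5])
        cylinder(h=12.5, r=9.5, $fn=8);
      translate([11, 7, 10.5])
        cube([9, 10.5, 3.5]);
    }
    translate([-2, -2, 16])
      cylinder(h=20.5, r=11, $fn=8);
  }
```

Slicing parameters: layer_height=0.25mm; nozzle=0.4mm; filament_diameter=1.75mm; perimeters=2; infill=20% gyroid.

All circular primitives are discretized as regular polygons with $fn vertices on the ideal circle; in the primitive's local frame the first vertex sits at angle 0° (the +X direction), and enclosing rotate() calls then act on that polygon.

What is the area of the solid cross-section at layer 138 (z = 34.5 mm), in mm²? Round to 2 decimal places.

342.24 mm²

At z = 34.5 mm: the cylinder is not intersected at this z (z outside [0, 24]); the cylinder at (3.5, -0.5) is not intersected at this z (z outside [2, 5]); the cylinder at (5, -2) is absent (z outside [-1.5, 11]); the cube at (11, 7) does not reach this height (z outside [10.5, 14]); Subtracting the remaining from the first: the first operand is absent here, so nothing remains; the r=11 cylinder at (-2, -2) contributes a regular 8-gon of circumradius 11 (area = (8/2)·11.000²·sin(360°/8) = 342.24 mm²); Combining (union): only the r=11 cylinder at (-2, -2) is present, so the union is just that shape — area = 342.24 mm²; (rotated 5° about Z; rotation is an isometry so areas/perimeters/island counts are preserved). Overall, the cross-section is a single solid region. Net area = 342.24 mm².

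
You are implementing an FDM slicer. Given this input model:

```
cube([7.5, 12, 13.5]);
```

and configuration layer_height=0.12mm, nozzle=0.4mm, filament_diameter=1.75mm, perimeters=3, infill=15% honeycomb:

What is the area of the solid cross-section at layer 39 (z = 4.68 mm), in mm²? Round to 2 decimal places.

At z = 4.68 mm: the cube (footprint 7.5×12) is included at this height (area 90.00 mm²). Overall, the cross-section is a single solid region. Net area = 90.00 mm².

90.00 mm²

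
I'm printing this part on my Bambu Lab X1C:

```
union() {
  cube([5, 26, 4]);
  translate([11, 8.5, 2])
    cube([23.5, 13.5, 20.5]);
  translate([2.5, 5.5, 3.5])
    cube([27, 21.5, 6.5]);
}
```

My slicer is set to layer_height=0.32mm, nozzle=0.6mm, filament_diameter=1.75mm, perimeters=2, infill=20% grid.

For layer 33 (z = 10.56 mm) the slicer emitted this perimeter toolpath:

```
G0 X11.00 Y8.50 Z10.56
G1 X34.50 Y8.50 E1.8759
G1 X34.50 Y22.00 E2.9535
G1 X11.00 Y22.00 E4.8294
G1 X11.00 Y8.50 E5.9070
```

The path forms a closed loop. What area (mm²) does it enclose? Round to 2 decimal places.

Apply the shoelace formula to the sequence of (X, Y) vertices; enclosed area = 317.25 mm².

317.25 mm²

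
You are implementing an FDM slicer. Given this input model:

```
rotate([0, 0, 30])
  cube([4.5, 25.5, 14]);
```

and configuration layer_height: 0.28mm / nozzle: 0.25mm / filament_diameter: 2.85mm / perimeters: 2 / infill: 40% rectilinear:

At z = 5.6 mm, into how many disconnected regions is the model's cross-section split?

At z = 5.6 mm: the cube (footprint 4.5×25.5) is included at this height; (whole slice rotated 30° about Z — lengths, areas and connectivity unchanged). The result has 1 disconnected region.

1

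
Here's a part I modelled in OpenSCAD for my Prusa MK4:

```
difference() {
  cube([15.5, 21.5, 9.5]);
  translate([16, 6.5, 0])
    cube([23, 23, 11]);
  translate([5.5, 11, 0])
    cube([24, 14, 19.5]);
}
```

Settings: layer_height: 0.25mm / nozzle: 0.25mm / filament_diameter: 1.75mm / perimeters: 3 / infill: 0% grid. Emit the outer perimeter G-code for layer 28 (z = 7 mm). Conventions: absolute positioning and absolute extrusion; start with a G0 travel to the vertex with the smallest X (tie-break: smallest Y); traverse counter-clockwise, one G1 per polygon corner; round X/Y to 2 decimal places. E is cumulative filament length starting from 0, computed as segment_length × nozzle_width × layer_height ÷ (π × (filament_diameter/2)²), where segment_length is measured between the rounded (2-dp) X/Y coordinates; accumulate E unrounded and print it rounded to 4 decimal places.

G0 X0.00 Y0.00 Z7.00
G1 X15.50 Y0.00 E0.4028
G1 X15.50 Y11.00 E0.6886
G1 X5.50 Y11.00 E0.9484
G1 X5.50 Y21.50 E1.2213
G1 X0.00 Y21.50 E1.3642
G1 X0.00 Y0.00 E1.9229

At z = 7 mm: the cube (footprint 15.5×21.5) is included at this height; the cube at (16, 6.5) (footprint 23×23) is included at this height; the cube at (5.5, 11) (footprint 24×14) is included at this height; Subtracting the remaining from the first: starting from the 15.5×21.5 cube, the 23×23 cube at (16, 6.5) misses the remaining region (no effect); the 24×14 cube at (5.5, 11) partially overlaps it — only the 105.00 mm² overlap (of its 336.00 mm²) is removed, clipping the outline — 1 connected region. The outline is a single polygon with 6 vertices. Extrusion per mm of travel: 0.25 × 0.25 / (π × 0.875²) = 0.025984. Accumulating E over each segment gives final E = 1.9229.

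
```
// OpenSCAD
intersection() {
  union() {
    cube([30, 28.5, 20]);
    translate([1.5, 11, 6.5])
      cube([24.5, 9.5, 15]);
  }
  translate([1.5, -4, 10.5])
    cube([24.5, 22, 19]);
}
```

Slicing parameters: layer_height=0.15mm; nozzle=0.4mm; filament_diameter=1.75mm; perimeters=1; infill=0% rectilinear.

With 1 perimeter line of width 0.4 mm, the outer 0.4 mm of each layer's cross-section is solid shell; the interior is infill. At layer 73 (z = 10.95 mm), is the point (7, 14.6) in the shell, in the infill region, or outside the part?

At z = 10.95 mm: the cube (footprint 30×28.5) is included at this height; the cube at (1.5, 11) (footprint 24.5×9.5) is included at this height; Combining (union): the 24.5×9.5 cube at (1.5, 11) lies entirely inside the 30×28.5 cube, so the union is just the 30×28.5 cube — 1 connected region; the 24.5×22 cube at (1.5, -4) contributes its full rectangle; After intersecting: the 24.5×22 cube at (1.5, -4) partially overlaps the result so far; clipping to the common part keeps 441.00 mm² — 1 connected region. Overall, the cross-section is a single solid region. The nearest boundary edge runs (1.50, 18.00)→(26.00, 18.00); distance from the point to it = 3.40 mm. The point is inside the cross-section and 3.40 mm from the nearest boundary — more than the 0.4 mm shell width (1 × 0.4), so it's in the infill interior.

infill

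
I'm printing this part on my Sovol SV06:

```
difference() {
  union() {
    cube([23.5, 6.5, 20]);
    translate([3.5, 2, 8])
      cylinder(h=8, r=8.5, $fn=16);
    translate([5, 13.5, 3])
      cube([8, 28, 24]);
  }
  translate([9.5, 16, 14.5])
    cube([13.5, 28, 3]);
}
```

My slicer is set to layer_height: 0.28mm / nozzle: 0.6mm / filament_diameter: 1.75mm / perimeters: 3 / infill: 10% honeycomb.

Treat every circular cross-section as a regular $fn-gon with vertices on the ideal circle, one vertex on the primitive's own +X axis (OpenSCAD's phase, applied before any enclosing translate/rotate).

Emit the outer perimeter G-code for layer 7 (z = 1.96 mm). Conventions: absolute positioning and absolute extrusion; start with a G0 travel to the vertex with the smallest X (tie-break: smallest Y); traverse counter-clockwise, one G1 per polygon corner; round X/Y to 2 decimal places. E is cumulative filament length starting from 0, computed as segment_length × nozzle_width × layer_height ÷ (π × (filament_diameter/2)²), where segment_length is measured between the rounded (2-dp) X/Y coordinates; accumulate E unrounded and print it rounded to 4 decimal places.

At z = 1.96 mm: the cube (footprint 23.5×6.5) is included at this height; the cylinder at (3.5, 2) is not intersected at this z (z outside [8, 16]); the cube at (5, 13.5) does not reach this height (z outside [3, 27]); Combining (union): only the 23.5×6.5 cube is present, so the union is just that shape — 1 connected region; the cube at (9.5, 16) is absent (z outside [14.5, 17.5]); After the difference (first − rest): none of the subtracted shapes is present at this height, so that combined region is unchanged — 1 connected region. The outline is a single polygon with 4 vertices. Extrusion per mm of travel: 0.6 × 0.28 / (π × 0.875²) = 0.069846. Accumulating E over each segment gives final E = 4.1908.

G0 X0.00 Y0.00 Z1.96
G1 X23.50 Y0.00 E1.6414
G1 X23.50 Y6.50 E2.0954
G1 X0.00 Y6.50 E3.7368
G1 X0.00 Y0.00 E4.1908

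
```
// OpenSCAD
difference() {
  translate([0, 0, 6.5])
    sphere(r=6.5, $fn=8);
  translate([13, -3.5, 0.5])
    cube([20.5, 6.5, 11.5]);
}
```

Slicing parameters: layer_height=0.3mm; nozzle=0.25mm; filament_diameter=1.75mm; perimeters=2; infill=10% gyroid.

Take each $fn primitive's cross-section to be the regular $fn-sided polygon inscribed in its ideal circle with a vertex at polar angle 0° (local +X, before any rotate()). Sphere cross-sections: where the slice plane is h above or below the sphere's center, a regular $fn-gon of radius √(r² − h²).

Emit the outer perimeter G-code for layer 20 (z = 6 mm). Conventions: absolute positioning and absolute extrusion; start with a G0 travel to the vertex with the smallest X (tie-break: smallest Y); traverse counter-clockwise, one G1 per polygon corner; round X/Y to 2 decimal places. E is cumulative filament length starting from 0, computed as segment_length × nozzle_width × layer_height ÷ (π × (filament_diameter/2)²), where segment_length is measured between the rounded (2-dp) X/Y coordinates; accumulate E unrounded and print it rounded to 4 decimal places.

G0 X-6.48 Y0.00 Z6.00
G1 X-4.58 Y-4.58 E0.1546
G1 X0.00 Y-6.48 E0.3092
G1 X4.58 Y-4.58 E0.4638
G1 X6.48 Y0.00 E0.6184
G1 X4.58 Y4.58 E0.7731
G1 X0.00 Y6.48 E0.9277
G1 X-4.58 Y4.58 E1.0823
G1 X-6.48 Y0.00 E1.2369

At z = 6 mm: the r=6.5 sphere contributes a regular 8-gon of circumradius √(6.5²−0.5²) = 6.481; the cube at (13, -3.5) is present — its section is the full 20.5×6.5 rectangle; Taking the first minus the rest: starting from the r=6.5 sphere, the 20.5×6.5 cube at (13, -3.5) misses the remaining region (no effect) — 1 connected region. The outline is a single polygon with 8 vertices. Extrusion per mm of travel: 0.25 × 0.3 / (π × 0.875²) = 0.031181. Accumulating E over each segment gives final E = 1.2369.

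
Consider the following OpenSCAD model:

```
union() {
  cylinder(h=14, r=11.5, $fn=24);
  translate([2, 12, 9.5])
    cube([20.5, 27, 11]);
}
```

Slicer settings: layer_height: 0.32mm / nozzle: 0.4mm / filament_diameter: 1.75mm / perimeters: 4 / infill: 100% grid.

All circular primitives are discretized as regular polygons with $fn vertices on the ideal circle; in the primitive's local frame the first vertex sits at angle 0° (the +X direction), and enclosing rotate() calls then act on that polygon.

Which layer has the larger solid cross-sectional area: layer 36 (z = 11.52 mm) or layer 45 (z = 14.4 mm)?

layer 36 (z = 11.52 mm)

Layer 36 (z = 11.52): the r=11.5 cylinder contributes a regular 24-gon of circumradius 11.5 (area = (24/2)·11.500²·sin(360°/24) = 410.75 mm²); the cube at (2, 12) (footprint 20.5×27) is included at this height (area 553.50 mm²); Merging all regions: the 2 present regions are separate (no shared area or edge), so areas and boundary lengths simply add and each stays a separate island — area = 964.25 mm². So its area = 964.25 mm². Layer 45 (z = 14.4): the cylinder does not reach this height (z outside [0, 14]); the 20.5×27 cube at (2, 12) contributes its full rectangle (area 553.50 mm²); Combining (union): only the 20.5×27 cube at (2, 12) is present, so the union is just that shape — area = 553.50 mm². So its area = 553.50 mm². Layer 36 is larger (964.25 vs 553.50 mm²).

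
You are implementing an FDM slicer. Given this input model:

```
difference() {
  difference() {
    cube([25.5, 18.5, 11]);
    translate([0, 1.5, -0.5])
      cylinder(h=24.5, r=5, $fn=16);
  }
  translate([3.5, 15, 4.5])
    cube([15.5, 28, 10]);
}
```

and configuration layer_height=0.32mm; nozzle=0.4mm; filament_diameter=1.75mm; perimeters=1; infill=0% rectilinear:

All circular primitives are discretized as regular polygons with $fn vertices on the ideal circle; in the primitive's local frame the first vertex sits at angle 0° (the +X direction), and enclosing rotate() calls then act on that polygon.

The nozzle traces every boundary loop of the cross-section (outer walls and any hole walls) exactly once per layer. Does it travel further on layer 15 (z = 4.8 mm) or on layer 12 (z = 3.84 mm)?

layer 15 (z = 4.8 mm)

Layer 15 (z = 4.8): the cube (footprint 25.5×18.5) is included at this height (perimeter 88.00 mm); the r=5 cylinder at (0, 1.5) contributes a regular 16-gon of circumradius 5 (perimeter = 2·16·5.000·sin(180°/16) = 31.21 mm); Taking the first minus the rest: starting from the 25.5×18.5 cube, the r=5 cylinder at (0, 1.5) partially overlaps it — only the 26.41 mm² overlap (of its 76.54 mm²) is removed, clipping the outline — boundary = 86.13 mm; the cube at (3.5, 15) is present — its section is the full 15.5×28 rectangle (perimeter 87.00 mm); Taking the first minus the rest: starting from the result so far, the 15.5×28 cube at (3.5, 15) partially overlaps it — only the 54.25 mm² overlap (of its 434.00 mm²) is removed, clipping the outline — boundary = 93.13 mm. So its perimeter = 93.13 mm. Layer 12 (z = 3.84): the 25.5×18.5 cube contributes its full rectangle (perimeter 88.00 mm); the r=5 cylinder at (0, 1.5) contributes a regular 16-gon of circumradius 5 (perimeter = 2·16·5.000·sin(180°/16) = 31.21 mm); After the difference (first − rest): starting from the 25.5×18.5 cube, the r=5 cylinder at (0, 1.5) partially overlaps it — only the 26.41 mm² overlap (of its 76.54 mm²) is removed, clipping the outline — boundary = 86.13 mm; the cube at (3.5, 15) is absent (z outside [4.5, 14.5]); Taking the first minus the rest: none of the subtracted shapes is present at this height, so that combined region is unchanged — boundary = 86.13 mm. So its perimeter = 86.13 mm. Layer 15 is larger (93.13 vs 86.13 mm).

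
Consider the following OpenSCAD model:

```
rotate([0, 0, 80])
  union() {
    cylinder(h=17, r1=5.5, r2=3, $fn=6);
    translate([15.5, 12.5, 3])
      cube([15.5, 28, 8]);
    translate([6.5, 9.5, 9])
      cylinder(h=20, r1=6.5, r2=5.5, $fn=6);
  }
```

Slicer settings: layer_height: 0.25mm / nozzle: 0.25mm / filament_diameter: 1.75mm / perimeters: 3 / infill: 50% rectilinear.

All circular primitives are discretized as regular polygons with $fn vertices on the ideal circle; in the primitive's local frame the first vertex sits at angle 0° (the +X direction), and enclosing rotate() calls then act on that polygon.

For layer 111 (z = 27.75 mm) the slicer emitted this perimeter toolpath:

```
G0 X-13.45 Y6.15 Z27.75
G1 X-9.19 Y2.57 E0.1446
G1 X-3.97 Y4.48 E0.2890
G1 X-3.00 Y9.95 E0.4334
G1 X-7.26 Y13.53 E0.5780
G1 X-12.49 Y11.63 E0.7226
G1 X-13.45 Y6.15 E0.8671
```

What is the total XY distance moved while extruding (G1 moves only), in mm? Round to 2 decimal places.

Sum the Euclidean lengths of each G1 segment: total = 33.37 mm.

33.37 mm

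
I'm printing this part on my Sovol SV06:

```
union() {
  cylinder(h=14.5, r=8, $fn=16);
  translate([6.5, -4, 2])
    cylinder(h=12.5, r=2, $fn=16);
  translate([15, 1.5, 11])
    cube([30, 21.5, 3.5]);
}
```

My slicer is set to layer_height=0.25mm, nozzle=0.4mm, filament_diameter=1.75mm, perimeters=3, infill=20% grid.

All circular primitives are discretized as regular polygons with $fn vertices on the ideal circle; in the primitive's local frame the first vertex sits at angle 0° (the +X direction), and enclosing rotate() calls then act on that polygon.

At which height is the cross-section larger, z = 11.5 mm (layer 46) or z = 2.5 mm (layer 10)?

layer 46 (z = 11.5 mm)

Layer 46 (z = 11.5): the cylinder: section is a regular 16-gon, circumradius r=8 (area = (16/2)·8.000²·sin(360°/16) = 195.93 mm²); the cylinder at (6.5, -4): section is a regular 16-gon, circumradius r=2 (area = (16/2)·2.000²·sin(360°/16) = 12.25 mm²); the cube at (15, 1.5) (footprint 30×21.5) is included at this height (area 645.00 mm²); Combining (union): the regions partially overlap — summed areas 853.18 mm² minus the doubly-counted overlap 6.88 mm² gives 846.30 mm² — area = 846.30 mm². So its area = 846.30 mm². Layer 10 (z = 2.5): the cylinder: section is a regular 16-gon, circumradius r=8 (area = (16/2)·8.000²·sin(360°/16) = 195.93 mm²); the r=2 cylinder at (6.5, -4) gives a regular 16-gon of circumradius 2 (constant along its height) (area = (16/2)·2.000²·sin(360°/16) = 12.25 mm²); the cube at (15, 1.5) is not intersected at this z (z outside [11, 14.5]); Merging all regions: the regions partially overlap — summed areas 208.18 mm² minus the doubly-counted overlap 6.88 mm² gives 201.30 mm² — area = 201.30 mm². So its area = 201.30 mm². Layer 46 is larger (846.30 vs 201.30 mm²).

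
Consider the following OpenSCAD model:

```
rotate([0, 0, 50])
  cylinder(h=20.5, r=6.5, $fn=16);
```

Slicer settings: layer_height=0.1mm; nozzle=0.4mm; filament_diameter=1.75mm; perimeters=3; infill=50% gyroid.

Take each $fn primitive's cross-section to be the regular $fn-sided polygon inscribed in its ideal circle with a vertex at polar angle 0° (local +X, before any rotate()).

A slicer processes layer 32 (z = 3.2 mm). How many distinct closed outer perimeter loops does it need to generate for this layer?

At z = 3.2 mm: the cylinder: section is a regular 16-gon, circumradius r=6.5; (rotated 50° about Z; rotation is an isometry so areas/perimeters/island counts are preserved). The result has 1 disconnected region.

1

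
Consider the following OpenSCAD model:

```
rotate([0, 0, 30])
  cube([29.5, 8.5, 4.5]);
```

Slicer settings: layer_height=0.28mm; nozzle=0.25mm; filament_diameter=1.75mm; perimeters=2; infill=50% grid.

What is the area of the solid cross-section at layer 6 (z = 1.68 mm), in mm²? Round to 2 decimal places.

At z = 1.68 mm: the cube is present — its section is the full 29.5×8.5 rectangle (area 250.75 mm²); (rotated 30° about Z; rotation is an isometry so areas/perimeters/island counts are preserved). Overall, the cross-section is a single solid region. Net area = 250.75 mm².

250.75 mm²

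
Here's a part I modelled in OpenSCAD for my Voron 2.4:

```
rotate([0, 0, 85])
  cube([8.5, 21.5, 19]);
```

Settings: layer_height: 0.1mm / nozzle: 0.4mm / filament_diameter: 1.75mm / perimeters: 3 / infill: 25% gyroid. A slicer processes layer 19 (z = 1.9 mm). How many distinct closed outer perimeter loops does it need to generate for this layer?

At z = 1.9 mm: the cube (footprint 8.5×21.5) is included at this height; (rotated 85° about Z; rotation is an isometry so areas/perimeters/island counts are preserved). The result has 1 disconnected region.

1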